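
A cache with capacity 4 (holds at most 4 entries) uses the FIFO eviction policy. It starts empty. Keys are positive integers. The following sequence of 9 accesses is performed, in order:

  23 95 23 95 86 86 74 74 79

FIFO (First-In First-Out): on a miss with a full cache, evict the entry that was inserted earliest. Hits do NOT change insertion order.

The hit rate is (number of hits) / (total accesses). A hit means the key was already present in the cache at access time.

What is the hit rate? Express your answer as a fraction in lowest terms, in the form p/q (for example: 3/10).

FIFO simulation (capacity=4):
  1. access 23: MISS. Cache (old->new): [23]
  2. access 95: MISS. Cache (old->new): [23 95]
  3. access 23: HIT. Cache (old->new): [23 95]
  4. access 95: HIT. Cache (old->new): [23 95]
  5. access 86: MISS. Cache (old->new): [23 95 86]
  6. access 86: HIT. Cache (old->new): [23 95 86]
  7. access 74: MISS. Cache (old->new): [23 95 86 74]
  8. access 74: HIT. Cache (old->new): [23 95 86 74]
  9. access 79: MISS, evict 23. Cache (old->new): [95 86 74 79]
Total: 4 hits, 5 misses, 1 evictions

Hit rate = 4/9

Answer: 4/9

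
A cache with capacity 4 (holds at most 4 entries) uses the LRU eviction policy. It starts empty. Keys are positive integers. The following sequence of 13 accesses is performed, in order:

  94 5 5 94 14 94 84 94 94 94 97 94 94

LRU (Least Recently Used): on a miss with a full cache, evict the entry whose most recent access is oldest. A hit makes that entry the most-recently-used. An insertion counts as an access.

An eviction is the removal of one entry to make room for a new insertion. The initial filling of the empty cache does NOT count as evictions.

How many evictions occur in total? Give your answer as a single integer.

LRU simulation (capacity=4):
  1. access 94: MISS. Cache (LRU->MRU): [94]
  2. access 5: MISS. Cache (LRU->MRU): [94 5]
  3. access 5: HIT. Cache (LRU->MRU): [94 5]
  4. access 94: HIT. Cache (LRU->MRU): [5 94]
  5. access 14: MISS. Cache (LRU->MRU): [5 94 14]
  6. access 94: HIT. Cache (LRU->MRU): [5 14 94]
  7. access 84: MISS. Cache (LRU->MRU): [5 14 94 84]
  8. access 94: HIT. Cache (LRU->MRU): [5 14 84 94]
  9. access 94: HIT. Cache (LRU->MRU): [5 14 84 94]
  10. access 94: HIT. Cache (LRU->MRU): [5 14 84 94]
  11. access 97: MISS, evict 5. Cache (LRU->MRU): [14 84 94 97]
  12. access 94: HIT. Cache (LRU->MRU): [14 84 97 94]
  13. access 94: HIT. Cache (LRU->MRU): [14 84 97 94]
Total: 8 hits, 5 misses, 1 evictions

Answer: 1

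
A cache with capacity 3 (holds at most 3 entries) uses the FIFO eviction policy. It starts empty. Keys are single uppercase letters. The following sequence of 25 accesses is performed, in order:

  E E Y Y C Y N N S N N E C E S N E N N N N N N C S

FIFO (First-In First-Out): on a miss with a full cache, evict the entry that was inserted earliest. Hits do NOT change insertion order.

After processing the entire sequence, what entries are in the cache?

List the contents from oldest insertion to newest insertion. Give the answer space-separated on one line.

FIFO simulation (capacity=3):
  1. access E: MISS. Cache (old->new): [E]
  2. access E: HIT. Cache (old->new): [E]
  3. access Y: MISS. Cache (old->new): [E Y]
  4. access Y: HIT. Cache (old->new): [E Y]
  5. access C: MISS. Cache (old->new): [E Y C]
  6. access Y: HIT. Cache (old->new): [E Y C]
  7. access N: MISS, evict E. Cache (old->new): [Y C N]
  8. access N: HIT. Cache (old->new): [Y C N]
  9. access S: MISS, evict Y. Cache (old->new): [C N S]
  10. access N: HIT. Cache (old->new): [C N S]
  11. access N: HIT. Cache (old->new): [C N S]
  12. access E: MISS, evict C. Cache (old->new): [N S E]
  13. access C: MISS, evict N. Cache (old->new): [S E C]
  14. access E: HIT. Cache (old->new): [S E C]
  15. access S: HIT. Cache (old->new): [S E C]
  16. access N: MISS, evict S. Cache (old->new): [E C N]
  17. access E: HIT. Cache (old->new): [E C N]
  18. access N: HIT. Cache (old->new): [E C N]
  19. access N: HIT. Cache (old->new): [E C N]
  20. access N: HIT. Cache (old->new): [E C N]
  21. access N: HIT. Cache (old->new): [E C N]
  22. access N: HIT. Cache (old->new): [E C N]
  23. access N: HIT. Cache (old->new): [E C N]
  24. access C: HIT. Cache (old->new): [E C N]
  25. access S: MISS, evict E. Cache (old->new): [C N S]
Total: 16 hits, 9 misses, 6 evictions

Answer: C N S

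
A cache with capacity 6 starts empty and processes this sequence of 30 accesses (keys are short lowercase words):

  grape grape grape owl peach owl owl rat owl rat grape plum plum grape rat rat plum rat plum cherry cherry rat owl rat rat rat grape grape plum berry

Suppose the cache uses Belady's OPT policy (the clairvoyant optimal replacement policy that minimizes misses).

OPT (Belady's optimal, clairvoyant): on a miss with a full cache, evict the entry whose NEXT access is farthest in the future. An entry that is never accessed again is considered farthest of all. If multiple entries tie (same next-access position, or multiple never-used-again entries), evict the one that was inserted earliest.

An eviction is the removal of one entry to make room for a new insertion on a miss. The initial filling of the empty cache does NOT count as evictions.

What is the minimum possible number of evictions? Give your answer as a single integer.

OPT (Belady) simulation (capacity=6):
  1. access grape: MISS. Cache: [grape]
  2. access grape: HIT. Next use of grape: step 3. Cache: [grape]
  3. access grape: HIT. Next use of grape: step 11. Cache: [grape]
  4. access owl: MISS. Cache: [grape owl]
  5. access peach: MISS. Cache: [grape owl peach]
  6. access owl: HIT. Next use of owl: step 7. Cache: [grape owl peach]
  7. access owl: HIT. Next use of owl: step 9. Cache: [grape owl peach]
  8. access rat: MISS. Cache: [grape owl peach rat]
  9. access owl: HIT. Next use of owl: step 23. Cache: [grape owl peach rat]
  10. access rat: HIT. Next use of rat: step 15. Cache: [grape owl peach rat]
  11. access grape: HIT. Next use of grape: step 14. Cache: [grape owl peach rat]
  12. access plum: MISS. Cache: [grape owl peach rat plum]
  13. access plum: HIT. Next use of plum: step 17. Cache: [grape owl peach rat plum]
  14. access grape: HIT. Next use of grape: step 27. Cache: [grape owl peach rat plum]
  15. access rat: HIT. Next use of rat: step 16. Cache: [grape owl peach rat plum]
  16. access rat: HIT. Next use of rat: step 18. Cache: [grape owl peach rat plum]
  17. access plum: HIT. Next use of plum: step 19. Cache: [grape owl peach rat plum]
  18. access rat: HIT. Next use of rat: step 22. Cache: [grape owl peach rat plum]
  19. access plum: HIT. Next use of plum: step 29. Cache: [grape owl peach rat plum]
  20. access cherry: MISS. Cache: [grape owl peach rat plum cherry]
  21. access cherry: HIT. Next use of cherry: never. Cache: [grape owl peach rat plum cherry]
  22. access rat: HIT. Next use of rat: step 24. Cache: [grape owl peach rat plum cherry]
  23. access owl: HIT. Next use of owl: never. Cache: [grape owl peach rat plum cherry]
  24. access rat: HIT. Next use of rat: step 25. Cache: [grape owl peach rat plum cherry]
  25. access rat: HIT. Next use of rat: step 26. Cache: [grape owl peach rat plum cherry]
  26. access rat: HIT. Next use of rat: never. Cache: [grape owl peach rat plum cherry]
  27. access grape: HIT. Next use of grape: step 28. Cache: [grape owl peach rat plum cherry]
  28. access grape: HIT. Next use of grape: never. Cache: [grape owl peach rat plum cherry]
  29. access plum: HIT. Next use of plum: never. Cache: [grape owl peach rat plum cherry]
  30. access berry: MISS, evict grape (next use: never). Cache: [owl peach rat plum cherry berry]
Total: 23 hits, 7 misses, 1 evictions

Answer: 1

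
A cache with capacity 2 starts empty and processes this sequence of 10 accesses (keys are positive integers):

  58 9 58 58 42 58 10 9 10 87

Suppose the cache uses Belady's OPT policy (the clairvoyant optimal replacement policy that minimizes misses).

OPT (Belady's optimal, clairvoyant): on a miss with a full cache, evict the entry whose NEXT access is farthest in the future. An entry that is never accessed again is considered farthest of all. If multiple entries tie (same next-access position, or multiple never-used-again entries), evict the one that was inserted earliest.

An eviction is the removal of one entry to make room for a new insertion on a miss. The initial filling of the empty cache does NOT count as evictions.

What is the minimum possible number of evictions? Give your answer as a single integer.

Answer: 4

Derivation:
OPT (Belady) simulation (capacity=2):
  1. access 58: MISS. Cache: [58]
  2. access 9: MISS. Cache: [58 9]
  3. access 58: HIT. Next use of 58: step 4. Cache: [58 9]
  4. access 58: HIT. Next use of 58: step 6. Cache: [58 9]
  5. access 42: MISS, evict 9 (next use: step 8). Cache: [58 42]
  6. access 58: HIT. Next use of 58: never. Cache: [58 42]
  7. access 10: MISS, evict 58 (next use: never). Cache: [42 10]
  8. access 9: MISS, evict 42 (next use: never). Cache: [10 9]
  9. access 10: HIT. Next use of 10: never. Cache: [10 9]
  10. access 87: MISS, evict 10 (next use: never). Cache: [9 87]
Total: 4 hits, 6 misses, 4 evictions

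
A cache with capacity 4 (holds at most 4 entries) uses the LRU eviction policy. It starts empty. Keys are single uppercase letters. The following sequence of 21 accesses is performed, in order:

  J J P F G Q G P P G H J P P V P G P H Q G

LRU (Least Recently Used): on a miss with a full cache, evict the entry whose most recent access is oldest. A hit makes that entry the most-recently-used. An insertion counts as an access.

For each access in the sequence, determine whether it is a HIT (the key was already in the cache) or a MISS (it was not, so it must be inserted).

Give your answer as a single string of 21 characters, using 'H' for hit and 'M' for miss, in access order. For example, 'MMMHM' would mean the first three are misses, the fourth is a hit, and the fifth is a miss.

Answer: MHMMMMHHHHMMHHMHMHMMH

Derivation:
LRU simulation (capacity=4):
  1. access J: MISS. Cache (LRU->MRU): [J]
  2. access J: HIT. Cache (LRU->MRU): [J]
  3. access P: MISS. Cache (LRU->MRU): [J P]
  4. access F: MISS. Cache (LRU->MRU): [J P F]
  5. access G: MISS. Cache (LRU->MRU): [J P F G]
  6. access Q: MISS, evict J. Cache (LRU->MRU): [P F G Q]
  7. access G: HIT. Cache (LRU->MRU): [P F Q G]
  8. access P: HIT. Cache (LRU->MRU): [F Q G P]
  9. access P: HIT. Cache (LRU->MRU): [F Q G P]
  10. access G: HIT. Cache (LRU->MRU): [F Q P G]
  11. access H: MISS, evict F. Cache (LRU->MRU): [Q P G H]
  12. access J: MISS, evict Q. Cache (LRU->MRU): [P G H J]
  13. access P: HIT. Cache (LRU->MRU): [G H J P]
  14. access P: HIT. Cache (LRU->MRU): [G H J P]
  15. access V: MISS, evict G. Cache (LRU->MRU): [H J P V]
  16. access P: HIT. Cache (LRU->MRU): [H J V P]
  17. access G: MISS, evict H. Cache (LRU->MRU): [J V P G]
  18. access P: HIT. Cache (LRU->MRU): [J V G P]
  19. access H: MISS, evict J. Cache (LRU->MRU): [V G P H]
  20. access Q: MISS, evict V. Cache (LRU->MRU): [G P H Q]
  21. access G: HIT. Cache (LRU->MRU): [P H Q G]
Total: 10 hits, 11 misses, 7 evictions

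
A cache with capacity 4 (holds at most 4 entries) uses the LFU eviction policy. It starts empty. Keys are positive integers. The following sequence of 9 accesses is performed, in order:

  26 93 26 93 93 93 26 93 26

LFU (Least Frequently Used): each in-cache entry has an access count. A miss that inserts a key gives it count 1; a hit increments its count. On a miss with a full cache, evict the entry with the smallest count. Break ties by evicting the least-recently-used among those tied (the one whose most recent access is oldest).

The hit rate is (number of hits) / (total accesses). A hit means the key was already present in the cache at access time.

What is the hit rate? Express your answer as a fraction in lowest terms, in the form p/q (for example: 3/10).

Answer: 7/9

Derivation:
LFU simulation (capacity=4):
  1. access 26: MISS. Cache: [26(c=1)]
  2. access 93: MISS. Cache: [26(c=1) 93(c=1)]
  3. access 26: HIT, count now 2. Cache: [93(c=1) 26(c=2)]
  4. access 93: HIT, count now 2. Cache: [26(c=2) 93(c=2)]
  5. access 93: HIT, count now 3. Cache: [26(c=2) 93(c=3)]
  6. access 93: HIT, count now 4. Cache: [26(c=2) 93(c=4)]
  7. access 26: HIT, count now 3. Cache: [26(c=3) 93(c=4)]
  8. access 93: HIT, count now 5. Cache: [26(c=3) 93(c=5)]
  9. access 26: HIT, count now 4. Cache: [26(c=4) 93(c=5)]
Total: 7 hits, 2 misses, 0 evictions

Hit rate = 7/9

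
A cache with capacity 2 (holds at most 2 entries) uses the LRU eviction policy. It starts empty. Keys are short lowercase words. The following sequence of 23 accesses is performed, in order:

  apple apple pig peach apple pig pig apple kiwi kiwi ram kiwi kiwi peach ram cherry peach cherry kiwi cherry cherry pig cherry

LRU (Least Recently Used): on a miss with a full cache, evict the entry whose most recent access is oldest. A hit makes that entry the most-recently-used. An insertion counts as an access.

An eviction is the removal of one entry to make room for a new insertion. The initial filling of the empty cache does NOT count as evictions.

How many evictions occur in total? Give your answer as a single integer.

LRU simulation (capacity=2):
  1. access apple: MISS. Cache (LRU->MRU): [apple]
  2. access apple: HIT. Cache (LRU->MRU): [apple]
  3. access pig: MISS. Cache (LRU->MRU): [apple pig]
  4. access peach: MISS, evict apple. Cache (LRU->MRU): [pig peach]
  5. access apple: MISS, evict pig. Cache (LRU->MRU): [peach apple]
  6. access pig: MISS, evict peach. Cache (LRU->MRU): [apple pig]
  7. access pig: HIT. Cache (LRU->MRU): [apple pig]
  8. access apple: HIT. Cache (LRU->MRU): [pig apple]
  9. access kiwi: MISS, evict pig. Cache (LRU->MRU): [apple kiwi]
  10. access kiwi: HIT. Cache (LRU->MRU): [apple kiwi]
  11. access ram: MISS, evict apple. Cache (LRU->MRU): [kiwi ram]
  12. access kiwi: HIT. Cache (LRU->MRU): [ram kiwi]
  13. access kiwi: HIT. Cache (LRU->MRU): [ram kiwi]
  14. access peach: MISS, evict ram. Cache (LRU->MRU): [kiwi peach]
  15. access ram: MISS, evict kiwi. Cache (LRU->MRU): [peach ram]
  16. access cherry: MISS, evict peach. Cache (LRU->MRU): [ram cherry]
  17. access peach: MISS, evict ram. Cache (LRU->MRU): [cherry peach]
  18. access cherry: HIT. Cache (LRU->MRU): [peach cherry]
  19. access kiwi: MISS, evict peach. Cache (LRU->MRU): [cherry kiwi]
  20. access cherry: HIT. Cache (LRU->MRU): [kiwi cherry]
  21. access cherry: HIT. Cache (LRU->MRU): [kiwi cherry]
  22. access pig: MISS, evict kiwi. Cache (LRU->MRU): [cherry pig]
  23. access cherry: HIT. Cache (LRU->MRU): [pig cherry]
Total: 10 hits, 13 misses, 11 evictions

Answer: 11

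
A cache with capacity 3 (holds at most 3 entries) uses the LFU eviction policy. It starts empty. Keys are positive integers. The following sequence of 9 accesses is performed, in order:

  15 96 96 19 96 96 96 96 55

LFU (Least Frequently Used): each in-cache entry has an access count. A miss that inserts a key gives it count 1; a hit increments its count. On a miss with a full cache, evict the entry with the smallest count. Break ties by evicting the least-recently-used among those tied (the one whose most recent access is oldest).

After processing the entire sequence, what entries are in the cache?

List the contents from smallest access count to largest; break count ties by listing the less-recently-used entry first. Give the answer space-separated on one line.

LFU simulation (capacity=3):
  1. access 15: MISS. Cache: [15(c=1)]
  2. access 96: MISS. Cache: [15(c=1) 96(c=1)]
  3. access 96: HIT, count now 2. Cache: [15(c=1) 96(c=2)]
  4. access 19: MISS. Cache: [15(c=1) 19(c=1) 96(c=2)]
  5. access 96: HIT, count now 3. Cache: [15(c=1) 19(c=1) 96(c=3)]
  6. access 96: HIT, count now 4. Cache: [15(c=1) 19(c=1) 96(c=4)]
  7. access 96: HIT, count now 5. Cache: [15(c=1) 19(c=1) 96(c=5)]
  8. access 96: HIT, count now 6. Cache: [15(c=1) 19(c=1) 96(c=6)]
  9. access 55: MISS, evict 15(c=1). Cache: [19(c=1) 55(c=1) 96(c=6)]
Total: 5 hits, 4 misses, 1 evictions

Answer: 19 55 96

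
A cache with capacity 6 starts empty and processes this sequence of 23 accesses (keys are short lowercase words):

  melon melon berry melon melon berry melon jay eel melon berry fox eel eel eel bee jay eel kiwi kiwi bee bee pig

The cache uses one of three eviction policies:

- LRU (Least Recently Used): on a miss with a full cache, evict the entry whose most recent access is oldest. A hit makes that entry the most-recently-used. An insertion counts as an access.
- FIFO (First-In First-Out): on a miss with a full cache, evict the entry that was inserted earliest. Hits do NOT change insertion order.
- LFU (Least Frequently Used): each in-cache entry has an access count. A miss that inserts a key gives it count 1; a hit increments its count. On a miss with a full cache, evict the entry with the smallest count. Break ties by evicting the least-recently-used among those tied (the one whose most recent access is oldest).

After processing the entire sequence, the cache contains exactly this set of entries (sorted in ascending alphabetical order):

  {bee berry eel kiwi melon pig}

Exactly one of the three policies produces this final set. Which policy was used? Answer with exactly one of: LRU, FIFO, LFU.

Answer: LFU

Derivation:
Simulating under each policy and comparing final sets:
  LRU: final set = {bee eel fox jay kiwi pig} -> differs
  FIFO: final set = {bee eel fox jay kiwi pig} -> differs
  LFU: final set = {bee berry eel kiwi melon pig} -> MATCHES target
Only LFU produces the target set.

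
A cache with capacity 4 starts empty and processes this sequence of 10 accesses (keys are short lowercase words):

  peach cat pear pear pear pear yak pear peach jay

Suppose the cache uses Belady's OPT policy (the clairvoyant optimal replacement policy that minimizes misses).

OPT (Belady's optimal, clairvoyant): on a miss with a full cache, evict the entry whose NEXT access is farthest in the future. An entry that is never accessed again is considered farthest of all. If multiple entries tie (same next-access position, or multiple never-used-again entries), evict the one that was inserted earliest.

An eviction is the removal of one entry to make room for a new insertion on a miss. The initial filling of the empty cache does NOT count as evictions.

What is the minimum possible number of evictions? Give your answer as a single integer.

OPT (Belady) simulation (capacity=4):
  1. access peach: MISS. Cache: [peach]
  2. access cat: MISS. Cache: [peach cat]
  3. access pear: MISS. Cache: [peach cat pear]
  4. access pear: HIT. Next use of pear: step 5. Cache: [peach cat pear]
  5. access pear: HIT. Next use of pear: step 6. Cache: [peach cat pear]
  6. access pear: HIT. Next use of pear: step 8. Cache: [peach cat pear]
  7. access yak: MISS. Cache: [peach cat pear yak]
  8. access pear: HIT. Next use of pear: never. Cache: [peach cat pear yak]
  9. access peach: HIT. Next use of peach: never. Cache: [peach cat pear yak]
  10. access jay: MISS, evict peach (next use: never). Cache: [cat pear yak jay]
Total: 5 hits, 5 misses, 1 evictions

Answer: 1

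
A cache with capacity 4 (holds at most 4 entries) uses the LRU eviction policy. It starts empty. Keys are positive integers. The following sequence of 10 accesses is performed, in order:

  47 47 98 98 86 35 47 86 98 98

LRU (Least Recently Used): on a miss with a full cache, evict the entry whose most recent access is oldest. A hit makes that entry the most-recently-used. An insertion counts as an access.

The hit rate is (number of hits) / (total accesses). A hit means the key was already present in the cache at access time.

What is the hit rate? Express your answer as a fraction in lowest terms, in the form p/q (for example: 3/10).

LRU simulation (capacity=4):
  1. access 47: MISS. Cache (LRU->MRU): [47]
  2. access 47: HIT. Cache (LRU->MRU): [47]
  3. access 98: MISS. Cache (LRU->MRU): [47 98]
  4. access 98: HIT. Cache (LRU->MRU): [47 98]
  5. access 86: MISS. Cache (LRU->MRU): [47 98 86]
  6. access 35: MISS. Cache (LRU->MRU): [47 98 86 35]
  7. access 47: HIT. Cache (LRU->MRU): [98 86 35 47]
  8. access 86: HIT. Cache (LRU->MRU): [98 35 47 86]
  9. access 98: HIT. Cache (LRU->MRU): [35 47 86 98]
  10. access 98: HIT. Cache (LRU->MRU): [35 47 86 98]
Total: 6 hits, 4 misses, 0 evictions

Hit rate = 6/10 = 3/5

Answer: 3/5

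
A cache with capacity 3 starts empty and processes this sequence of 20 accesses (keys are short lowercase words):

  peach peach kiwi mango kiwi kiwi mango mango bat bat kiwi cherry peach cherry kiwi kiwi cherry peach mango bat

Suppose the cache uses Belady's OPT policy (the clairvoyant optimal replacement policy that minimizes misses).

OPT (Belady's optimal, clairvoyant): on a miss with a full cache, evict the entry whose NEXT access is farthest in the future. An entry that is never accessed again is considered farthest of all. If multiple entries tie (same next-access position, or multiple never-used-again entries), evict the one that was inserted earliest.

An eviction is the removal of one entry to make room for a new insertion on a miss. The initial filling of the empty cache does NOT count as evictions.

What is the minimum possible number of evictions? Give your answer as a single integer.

Answer: 4

Derivation:
OPT (Belady) simulation (capacity=3):
  1. access peach: MISS. Cache: [peach]
  2. access peach: HIT. Next use of peach: step 13. Cache: [peach]
  3. access kiwi: MISS. Cache: [peach kiwi]
  4. access mango: MISS. Cache: [peach kiwi mango]
  5. access kiwi: HIT. Next use of kiwi: step 6. Cache: [peach kiwi mango]
  6. access kiwi: HIT. Next use of kiwi: step 11. Cache: [peach kiwi mango]
  7. access mango: HIT. Next use of mango: step 8. Cache: [peach kiwi mango]
  8. access mango: HIT. Next use of mango: step 19. Cache: [peach kiwi mango]
  9. access bat: MISS, evict mango (next use: step 19). Cache: [peach kiwi bat]
  10. access bat: HIT. Next use of bat: step 20. Cache: [peach kiwi bat]
  11. access kiwi: HIT. Next use of kiwi: step 15. Cache: [peach kiwi bat]
  12. access cherry: MISS, evict bat (next use: step 20). Cache: [peach kiwi cherry]
  13. access peach: HIT. Next use of peach: step 18. Cache: [peach kiwi cherry]
  14. access cherry: HIT. Next use of cherry: step 17. Cache: [peach kiwi cherry]
  15. access kiwi: HIT. Next use of kiwi: step 16. Cache: [peach kiwi cherry]
  16. access kiwi: HIT. Next use of kiwi: never. Cache: [peach kiwi cherry]
  17. access cherry: HIT. Next use of cherry: never. Cache: [peach kiwi cherry]
  18. access peach: HIT. Next use of peach: never. Cache: [peach kiwi cherry]
  19. access mango: MISS, evict peach (next use: never). Cache: [kiwi cherry mango]
  20. access bat: MISS, evict kiwi (next use: never). Cache: [cherry mango bat]
Total: 13 hits, 7 misses, 4 evictions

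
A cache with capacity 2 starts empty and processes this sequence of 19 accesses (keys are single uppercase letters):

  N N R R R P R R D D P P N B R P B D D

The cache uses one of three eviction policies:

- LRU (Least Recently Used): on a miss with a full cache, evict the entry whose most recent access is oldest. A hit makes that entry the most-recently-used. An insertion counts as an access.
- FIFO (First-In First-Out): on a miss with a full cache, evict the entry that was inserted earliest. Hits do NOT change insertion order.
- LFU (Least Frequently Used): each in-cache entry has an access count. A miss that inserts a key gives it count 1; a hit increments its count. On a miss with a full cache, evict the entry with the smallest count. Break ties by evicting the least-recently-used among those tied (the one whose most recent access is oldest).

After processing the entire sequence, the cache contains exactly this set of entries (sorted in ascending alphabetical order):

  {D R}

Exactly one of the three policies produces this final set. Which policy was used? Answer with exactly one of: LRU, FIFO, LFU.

Simulating under each policy and comparing final sets:
  LRU: final set = {B D} -> differs
  FIFO: final set = {B D} -> differs
  LFU: final set = {D R} -> MATCHES target
Only LFU produces the target set.

Answer: LFU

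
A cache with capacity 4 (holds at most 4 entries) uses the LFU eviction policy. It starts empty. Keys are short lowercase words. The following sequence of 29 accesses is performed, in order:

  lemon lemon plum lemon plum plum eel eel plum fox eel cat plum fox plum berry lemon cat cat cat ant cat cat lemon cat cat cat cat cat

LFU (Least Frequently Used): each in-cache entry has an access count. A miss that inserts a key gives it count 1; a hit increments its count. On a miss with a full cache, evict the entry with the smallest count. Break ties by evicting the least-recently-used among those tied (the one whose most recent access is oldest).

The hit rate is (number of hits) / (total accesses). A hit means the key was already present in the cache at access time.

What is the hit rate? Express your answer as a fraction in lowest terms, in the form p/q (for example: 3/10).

Answer: 20/29

Derivation:
LFU simulation (capacity=4):
  1. access lemon: MISS. Cache: [lemon(c=1)]
  2. access lemon: HIT, count now 2. Cache: [lemon(c=2)]
  3. access plum: MISS. Cache: [plum(c=1) lemon(c=2)]
  4. access lemon: HIT, count now 3. Cache: [plum(c=1) lemon(c=3)]
  5. access plum: HIT, count now 2. Cache: [plum(c=2) lemon(c=3)]
  6. access plum: HIT, count now 3. Cache: [lemon(c=3) plum(c=3)]
  7. access eel: MISS. Cache: [eel(c=1) lemon(c=3) plum(c=3)]
  8. access eel: HIT, count now 2. Cache: [eel(c=2) lemon(c=3) plum(c=3)]
  9. access plum: HIT, count now 4. Cache: [eel(c=2) lemon(c=3) plum(c=4)]
  10. access fox: MISS. Cache: [fox(c=1) eel(c=2) lemon(c=3) plum(c=4)]
  11. access eel: HIT, count now 3. Cache: [fox(c=1) lemon(c=3) eel(c=3) plum(c=4)]
  12. access cat: MISS, evict fox(c=1). Cache: [cat(c=1) lemon(c=3) eel(c=3) plum(c=4)]
  13. access plum: HIT, count now 5. Cache: [cat(c=1) lemon(c=3) eel(c=3) plum(c=5)]
  14. access fox: MISS, evict cat(c=1). Cache: [fox(c=1) lemon(c=3) eel(c=3) plum(c=5)]
  15. access plum: HIT, count now 6. Cache: [fox(c=1) lemon(c=3) eel(c=3) plum(c=6)]
  16. access berry: MISS, evict fox(c=1). Cache: [berry(c=1) lemon(c=3) eel(c=3) plum(c=6)]
  17. access lemon: HIT, count now 4. Cache: [berry(c=1) eel(c=3) lemon(c=4) plum(c=6)]
  18. access cat: MISS, evict berry(c=1). Cache: [cat(c=1) eel(c=3) lemon(c=4) plum(c=6)]
  19. access cat: HIT, count now 2. Cache: [cat(c=2) eel(c=3) lemon(c=4) plum(c=6)]
  20. access cat: HIT, count now 3. Cache: [eel(c=3) cat(c=3) lemon(c=4) plum(c=6)]
  21. access ant: MISS, evict eel(c=3). Cache: [ant(c=1) cat(c=3) lemon(c=4) plum(c=6)]
  22. access cat: HIT, count now 4. Cache: [ant(c=1) lemon(c=4) cat(c=4) plum(c=6)]
  23. access cat: HIT, count now 5. Cache: [ant(c=1) lemon(c=4) cat(c=5) plum(c=6)]
  24. access lemon: HIT, count now 5. Cache: [ant(c=1) cat(c=5) lemon(c=5) plum(c=6)]
  25. access cat: HIT, count now 6. Cache: [ant(c=1) lemon(c=5) plum(c=6) cat(c=6)]
  26. access cat: HIT, count now 7. Cache: [ant(c=1) lemon(c=5) plum(c=6) cat(c=7)]
  27. access cat: HIT, count now 8. Cache: [ant(c=1) lemon(c=5) plum(c=6) cat(c=8)]
  28. access cat: HIT, count now 9. Cache: [ant(c=1) lemon(c=5) plum(c=6) cat(c=9)]
  29. access cat: HIT, count now 10. Cache: [ant(c=1) lemon(c=5) plum(c=6) cat(c=10)]
Total: 20 hits, 9 misses, 5 evictions

Hit rate = 20/29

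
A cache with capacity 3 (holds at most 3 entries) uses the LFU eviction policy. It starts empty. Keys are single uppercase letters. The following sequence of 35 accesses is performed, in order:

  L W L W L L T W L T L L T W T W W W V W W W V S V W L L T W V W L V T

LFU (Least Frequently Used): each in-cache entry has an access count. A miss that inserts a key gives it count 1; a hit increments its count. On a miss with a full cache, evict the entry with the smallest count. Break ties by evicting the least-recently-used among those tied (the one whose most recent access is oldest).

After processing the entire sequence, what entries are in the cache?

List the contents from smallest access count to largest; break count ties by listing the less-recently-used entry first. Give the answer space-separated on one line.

LFU simulation (capacity=3):
  1. access L: MISS. Cache: [L(c=1)]
  2. access W: MISS. Cache: [L(c=1) W(c=1)]
  3. access L: HIT, count now 2. Cache: [W(c=1) L(c=2)]
  4. access W: HIT, count now 2. Cache: [L(c=2) W(c=2)]
  5. access L: HIT, count now 3. Cache: [W(c=2) L(c=3)]
  6. access L: HIT, count now 4. Cache: [W(c=2) L(c=4)]
  7. access T: MISS. Cache: [T(c=1) W(c=2) L(c=4)]
  8. access W: HIT, count now 3. Cache: [T(c=1) W(c=3) L(c=4)]
  9. access L: HIT, count now 5. Cache: [T(c=1) W(c=3) L(c=5)]
  10. access T: HIT, count now 2. Cache: [T(c=2) W(c=3) L(c=5)]
  11. access L: HIT, count now 6. Cache: [T(c=2) W(c=3) L(c=6)]
  12. access L: HIT, count now 7. Cache: [T(c=2) W(c=3) L(c=7)]
  13. access T: HIT, count now 3. Cache: [W(c=3) T(c=3) L(c=7)]
  14. access W: HIT, count now 4. Cache: [T(c=3) W(c=4) L(c=7)]
  15. access T: HIT, count now 4. Cache: [W(c=4) T(c=4) L(c=7)]
  16. access W: HIT, count now 5. Cache: [T(c=4) W(c=5) L(c=7)]
  17. access W: HIT, count now 6. Cache: [T(c=4) W(c=6) L(c=7)]
  18. access W: HIT, count now 7. Cache: [T(c=4) L(c=7) W(c=7)]
  19. access V: MISS, evict T(c=4). Cache: [V(c=1) L(c=7) W(c=7)]
  20. access W: HIT, count now 8. Cache: [V(c=1) L(c=7) W(c=8)]
  21. access W: HIT, count now 9. Cache: [V(c=1) L(c=7) W(c=9)]
  22. access W: HIT, count now 10. Cache: [V(c=1) L(c=7) W(c=10)]
  23. access V: HIT, count now 2. Cache: [V(c=2) L(c=7) W(c=10)]
  24. access S: MISS, evict V(c=2). Cache: [S(c=1) L(c=7) W(c=10)]
  25. access V: MISS, evict S(c=1). Cache: [V(c=1) L(c=7) W(c=10)]
  26. access W: HIT, count now 11. Cache: [V(c=1) L(c=7) W(c=11)]
  27. access L: HIT, count now 8. Cache: [V(c=1) L(c=8) W(c=11)]
  28. access L: HIT, count now 9. Cache: [V(c=1) L(c=9) W(c=11)]
  29. access T: MISS, evict V(c=1). Cache: [T(c=1) L(c=9) W(c=11)]
  30. access W: HIT, count now 12. Cache: [T(c=1) L(c=9) W(c=12)]
  31. access V: MISS, evict T(c=1). Cache: [V(c=1) L(c=9) W(c=12)]
  32. access W: HIT, count now 13. Cache: [V(c=1) L(c=9) W(c=13)]
  33. access L: HIT, count now 10. Cache: [V(c=1) L(c=10) W(c=13)]
  34. access V: HIT, count now 2. Cache: [V(c=2) L(c=10) W(c=13)]
  35. access T: MISS, evict V(c=2). Cache: [T(c=1) L(c=10) W(c=13)]
Total: 26 hits, 9 misses, 6 evictions

Answer: T L W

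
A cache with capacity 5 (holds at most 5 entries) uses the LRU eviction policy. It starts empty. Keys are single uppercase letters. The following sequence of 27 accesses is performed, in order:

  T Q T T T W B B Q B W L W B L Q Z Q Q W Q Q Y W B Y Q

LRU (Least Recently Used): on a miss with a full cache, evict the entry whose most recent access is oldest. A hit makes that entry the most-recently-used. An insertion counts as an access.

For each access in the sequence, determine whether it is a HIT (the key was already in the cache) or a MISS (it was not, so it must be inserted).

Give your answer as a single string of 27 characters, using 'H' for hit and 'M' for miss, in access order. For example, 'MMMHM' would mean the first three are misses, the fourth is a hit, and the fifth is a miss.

LRU simulation (capacity=5):
  1. access T: MISS. Cache (LRU->MRU): [T]
  2. access Q: MISS. Cache (LRU->MRU): [T Q]
  3. access T: HIT. Cache (LRU->MRU): [Q T]
  4. access T: HIT. Cache (LRU->MRU): [Q T]
  5. access T: HIT. Cache (LRU->MRU): [Q T]
  6. access W: MISS. Cache (LRU->MRU): [Q T W]
  7. access B: MISS. Cache (LRU->MRU): [Q T W B]
  8. access B: HIT. Cache (LRU->MRU): [Q T W B]
  9. access Q: HIT. Cache (LRU->MRU): [T W B Q]
  10. access B: HIT. Cache (LRU->MRU): [T W Q B]
  11. access W: HIT. Cache (LRU->MRU): [T Q B W]
  12. access L: MISS. Cache (LRU->MRU): [T Q B W L]
  13. access W: HIT. Cache (LRU->MRU): [T Q B L W]
  14. access B: HIT. Cache (LRU->MRU): [T Q L W B]
  15. access L: HIT. Cache (LRU->MRU): [T Q W B L]
  16. access Q: HIT. Cache (LRU->MRU): [T W B L Q]
  17. access Z: MISS, evict T. Cache (LRU->MRU): [W B L Q Z]
  18. access Q: HIT. Cache (LRU->MRU): [W B L Z Q]
  19. access Q: HIT. Cache (LRU->MRU): [W B L Z Q]
  20. access W: HIT. Cache (LRU->MRU): [B L Z Q W]
  21. access Q: HIT. Cache (LRU->MRU): [B L Z W Q]
  22. access Q: HIT. Cache (LRU->MRU): [B L Z W Q]
  23. access Y: MISS, evict B. Cache (LRU->MRU): [L Z W Q Y]
  24. access W: HIT. Cache (LRU->MRU): [L Z Q Y W]
  25. access B: MISS, evict L. Cache (LRU->MRU): [Z Q Y W B]
  26. access Y: HIT. Cache (LRU->MRU): [Z Q W B Y]
  27. access Q: HIT. Cache (LRU->MRU): [Z W B Y Q]
Total: 19 hits, 8 misses, 3 evictions

Answer: MMHHHMMHHHHMHHHHMHHHHHMHMHH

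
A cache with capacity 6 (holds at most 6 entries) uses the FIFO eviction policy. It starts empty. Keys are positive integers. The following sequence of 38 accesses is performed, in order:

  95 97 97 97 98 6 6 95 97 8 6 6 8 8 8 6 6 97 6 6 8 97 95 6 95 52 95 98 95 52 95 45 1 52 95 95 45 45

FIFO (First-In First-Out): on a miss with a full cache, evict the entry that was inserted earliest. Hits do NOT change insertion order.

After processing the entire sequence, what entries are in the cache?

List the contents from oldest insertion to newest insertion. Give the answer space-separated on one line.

Answer: 6 8 52 45 1 95

Derivation:
FIFO simulation (capacity=6):
  1. access 95: MISS. Cache (old->new): [95]
  2. access 97: MISS. Cache (old->new): [95 97]
  3. access 97: HIT. Cache (old->new): [95 97]
  4. access 97: HIT. Cache (old->new): [95 97]
  5. access 98: MISS. Cache (old->new): [95 97 98]
  6. access 6: MISS. Cache (old->new): [95 97 98 6]
  7. access 6: HIT. Cache (old->new): [95 97 98 6]
  8. access 95: HIT. Cache (old->new): [95 97 98 6]
  9. access 97: HIT. Cache (old->new): [95 97 98 6]
  10. access 8: MISS. Cache (old->new): [95 97 98 6 8]
  11. access 6: HIT. Cache (old->new): [95 97 98 6 8]
  12. access 6: HIT. Cache (old->new): [95 97 98 6 8]
  13. access 8: HIT. Cache (old->new): [95 97 98 6 8]
  14. access 8: HIT. Cache (old->new): [95 97 98 6 8]
  15. access 8: HIT. Cache (old->new): [95 97 98 6 8]
  16. access 6: HIT. Cache (old->new): [95 97 98 6 8]
  17. access 6: HIT. Cache (old->new): [95 97 98 6 8]
  18. access 97: HIT. Cache (old->new): [95 97 98 6 8]
  19. access 6: HIT. Cache (old->new): [95 97 98 6 8]
  20. access 6: HIT. Cache (old->new): [95 97 98 6 8]
  21. access 8: HIT. Cache (old->new): [95 97 98 6 8]
  22. access 97: HIT. Cache (old->new): [95 97 98 6 8]
  23. access 95: HIT. Cache (old->new): [95 97 98 6 8]
  24. access 6: HIT. Cache (old->new): [95 97 98 6 8]
  25. access 95: HIT. Cache (old->new): [95 97 98 6 8]
  26. access 52: MISS. Cache (old->new): [95 97 98 6 8 52]
  27. access 95: HIT. Cache (old->new): [95 97 98 6 8 52]
  28. access 98: HIT. Cache (old->new): [95 97 98 6 8 52]
  29. access 95: HIT. Cache (old->new): [95 97 98 6 8 52]
  30. access 52: HIT. Cache (old->new): [95 97 98 6 8 52]
  31. access 95: HIT. Cache (old->new): [95 97 98 6 8 52]
  32. access 45: MISS, evict 95. Cache (old->new): [97 98 6 8 52 45]
  33. access 1: MISS, evict 97. Cache (old->new): [98 6 8 52 45 1]
  34. access 52: HIT. Cache (old->new): [98 6 8 52 45 1]
  35. access 95: MISS, evict 98. Cache (old->new): [6 8 52 45 1 95]
  36. access 95: HIT. Cache (old->new): [6 8 52 45 1 95]
  37. access 45: HIT. Cache (old->new): [6 8 52 45 1 95]
  38. access 45: HIT. Cache (old->new): [6 8 52 45 1 95]
Total: 29 hits, 9 misses, 3 evictions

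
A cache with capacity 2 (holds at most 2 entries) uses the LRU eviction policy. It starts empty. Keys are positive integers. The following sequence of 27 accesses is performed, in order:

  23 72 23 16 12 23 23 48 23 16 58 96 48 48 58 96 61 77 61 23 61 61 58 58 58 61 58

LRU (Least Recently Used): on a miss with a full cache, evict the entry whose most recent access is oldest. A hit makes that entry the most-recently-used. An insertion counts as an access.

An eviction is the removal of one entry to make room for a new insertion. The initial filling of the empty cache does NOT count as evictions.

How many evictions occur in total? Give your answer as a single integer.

LRU simulation (capacity=2):
  1. access 23: MISS. Cache (LRU->MRU): [23]
  2. access 72: MISS. Cache (LRU->MRU): [23 72]
  3. access 23: HIT. Cache (LRU->MRU): [72 23]
  4. access 16: MISS, evict 72. Cache (LRU->MRU): [23 16]
  5. access 12: MISS, evict 23. Cache (LRU->MRU): [16 12]
  6. access 23: MISS, evict 16. Cache (LRU->MRU): [12 23]
  7. access 23: HIT. Cache (LRU->MRU): [12 23]
  8. access 48: MISS, evict 12. Cache (LRU->MRU): [23 48]
  9. access 23: HIT. Cache (LRU->MRU): [48 23]
  10. access 16: MISS, evict 48. Cache (LRU->MRU): [23 16]
  11. access 58: MISS, evict 23. Cache (LRU->MRU): [16 58]
  12. access 96: MISS, evict 16. Cache (LRU->MRU): [58 96]
  13. access 48: MISS, evict 58. Cache (LRU->MRU): [96 48]
  14. access 48: HIT. Cache (LRU->MRU): [96 48]
  15. access 58: MISS, evict 96. Cache (LRU->MRU): [48 58]
  16. access 96: MISS, evict 48. Cache (LRU->MRU): [58 96]
  17. access 61: MISS, evict 58. Cache (LRU->MRU): [96 61]
  18. access 77: MISS, evict 96. Cache (LRU->MRU): [61 77]
  19. access 61: HIT. Cache (LRU->MRU): [77 61]
  20. access 23: MISS, evict 77. Cache (LRU->MRU): [61 23]
  21. access 61: HIT. Cache (LRU->MRU): [23 61]
  22. access 61: HIT. Cache (LRU->MRU): [23 61]
  23. access 58: MISS, evict 23. Cache (LRU->MRU): [61 58]
  24. access 58: HIT. Cache (LRU->MRU): [61 58]
  25. access 58: HIT. Cache (LRU->MRU): [61 58]
  26. access 61: HIT. Cache (LRU->MRU): [58 61]
  27. access 58: HIT. Cache (LRU->MRU): [61 58]
Total: 11 hits, 16 misses, 14 evictions

Answer: 14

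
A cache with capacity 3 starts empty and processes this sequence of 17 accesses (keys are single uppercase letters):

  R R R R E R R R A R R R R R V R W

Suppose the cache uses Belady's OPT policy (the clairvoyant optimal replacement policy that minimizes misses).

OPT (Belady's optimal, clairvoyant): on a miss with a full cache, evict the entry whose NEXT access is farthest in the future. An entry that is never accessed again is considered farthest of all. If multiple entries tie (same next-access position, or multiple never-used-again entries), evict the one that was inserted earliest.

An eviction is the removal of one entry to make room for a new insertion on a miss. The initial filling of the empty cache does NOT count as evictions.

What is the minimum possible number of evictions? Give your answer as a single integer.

OPT (Belady) simulation (capacity=3):
  1. access R: MISS. Cache: [R]
  2. access R: HIT. Next use of R: step 3. Cache: [R]
  3. access R: HIT. Next use of R: step 4. Cache: [R]
  4. access R: HIT. Next use of R: step 6. Cache: [R]
  5. access E: MISS. Cache: [R E]
  6. access R: HIT. Next use of R: step 7. Cache: [R E]
  7. access R: HIT. Next use of R: step 8. Cache: [R E]
  8. access R: HIT. Next use of R: step 10. Cache: [R E]
  9. access A: MISS. Cache: [R E A]
  10. access R: HIT. Next use of R: step 11. Cache: [R E A]
  11. access R: HIT. Next use of R: step 12. Cache: [R E A]
  12. access R: HIT. Next use of R: step 13. Cache: [R E A]
  13. access R: HIT. Next use of R: step 14. Cache: [R E A]
  14. access R: HIT. Next use of R: step 16. Cache: [R E A]
  15. access V: MISS, evict E (next use: never). Cache: [R A V]
  16. access R: HIT. Next use of R: never. Cache: [R A V]
  17. access W: MISS, evict R (next use: never). Cache: [A V W]
Total: 12 hits, 5 misses, 2 evictions

Answer: 2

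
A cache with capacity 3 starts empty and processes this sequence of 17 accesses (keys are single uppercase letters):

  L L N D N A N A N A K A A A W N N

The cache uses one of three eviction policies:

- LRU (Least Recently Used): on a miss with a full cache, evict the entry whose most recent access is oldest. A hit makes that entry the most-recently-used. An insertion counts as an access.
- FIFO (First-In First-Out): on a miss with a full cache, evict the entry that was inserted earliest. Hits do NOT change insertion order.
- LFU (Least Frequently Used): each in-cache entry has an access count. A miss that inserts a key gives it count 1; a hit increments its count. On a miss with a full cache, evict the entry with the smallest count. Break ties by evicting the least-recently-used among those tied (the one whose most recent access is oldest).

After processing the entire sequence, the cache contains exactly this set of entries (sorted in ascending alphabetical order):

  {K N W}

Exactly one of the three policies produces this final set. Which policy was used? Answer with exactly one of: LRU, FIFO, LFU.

Answer: FIFO

Derivation:
Simulating under each policy and comparing final sets:
  LRU: final set = {A N W} -> differs
  FIFO: final set = {K N W} -> MATCHES target
  LFU: final set = {A N W} -> differs
Only FIFO produces the target set.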